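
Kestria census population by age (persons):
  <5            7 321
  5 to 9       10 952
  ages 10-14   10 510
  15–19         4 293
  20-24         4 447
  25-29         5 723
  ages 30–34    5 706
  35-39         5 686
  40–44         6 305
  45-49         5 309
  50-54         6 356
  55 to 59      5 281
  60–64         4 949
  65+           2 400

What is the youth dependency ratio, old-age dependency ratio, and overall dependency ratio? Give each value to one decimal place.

0–14: 7 321 + 10 952 + 10 510 = 28 783
15–64: 4 293 + 4 447 + 5 723 + 5 706 + 5 686 + 6 305 + 5 309 + 6 356 + 5 281 + 4 949 = 54 055
65+: 2 400
Youth dependency ratio = 28 783 / 54 055 × 100 = 53.2
Old-age dependency ratio = 2 400 / 54 055 × 100 = 4.4
Total dependency ratio = (28 783 + 2 400) / 54 055 × 100 = 31 183 / 54 055 × 100 = 57.7

Youth dependency ratio: 53.2
Old-age dependency ratio: 4.4
Total dependency ratio: 57.7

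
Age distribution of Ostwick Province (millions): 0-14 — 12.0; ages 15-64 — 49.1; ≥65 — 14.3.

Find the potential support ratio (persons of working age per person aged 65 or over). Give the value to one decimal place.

Potential support ratio = 49.1 / 14.3 = 3.4

Potential support ratio: 3.4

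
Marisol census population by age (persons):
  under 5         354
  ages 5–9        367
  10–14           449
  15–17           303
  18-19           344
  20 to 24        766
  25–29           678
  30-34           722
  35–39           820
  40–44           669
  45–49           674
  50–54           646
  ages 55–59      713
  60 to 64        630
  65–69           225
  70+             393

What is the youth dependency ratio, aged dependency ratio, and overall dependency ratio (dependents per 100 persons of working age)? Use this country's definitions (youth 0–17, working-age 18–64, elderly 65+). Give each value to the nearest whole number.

Youth dependency ratio: 22
Old-age dependency ratio: 9
Total dependency ratio: 31

0–17: 354 + 367 + 449 + 303 = 1 473
18–64: 344 + 766 + 678 + 722 + 820 + 669 + 674 + 646 + 713 + 630 = 6 662
65+: 225 + 393 = 618
Youth dependency ratio = 1 473 / 6 662 × 100 = 22
Old-age dependency ratio = 618 / 6 662 × 100 = 9
Total dependency ratio = (1 473 + 618) / 6 662 × 100 = 2 091 / 6 662 × 100 = 31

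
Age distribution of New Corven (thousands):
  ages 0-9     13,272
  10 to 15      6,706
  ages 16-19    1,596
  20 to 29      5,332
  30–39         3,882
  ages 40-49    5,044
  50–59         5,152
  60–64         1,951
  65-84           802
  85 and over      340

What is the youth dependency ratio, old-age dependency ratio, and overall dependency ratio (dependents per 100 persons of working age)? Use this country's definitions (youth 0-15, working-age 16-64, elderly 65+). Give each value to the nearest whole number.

0–15: 13,272 + 6,706 = 19,978
16–64: 1,596 + 5,332 + 3,882 + 5,044 + 5,152 + 1,951 = 22,957
65+: 802 + 340 = 1,142
Youth dependency ratio = 19,978 / 22,957 × 100 = 87
Old-age dependency ratio = 1,142 / 22,957 × 100 = 5
Total dependency ratio = (19,978 + 1,142) / 22,957 × 100 = 21,120 / 22,957 × 100 = 92

Youth dependency ratio: 87
Old-age dependency ratio: 5
Total dependency ratio: 92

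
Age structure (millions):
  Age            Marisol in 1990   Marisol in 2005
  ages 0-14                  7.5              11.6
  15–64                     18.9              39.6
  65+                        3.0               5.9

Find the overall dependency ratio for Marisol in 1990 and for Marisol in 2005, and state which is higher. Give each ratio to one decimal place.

Marisol in 1990: 55.6
Marisol in 2005: 44.2
Higher: Marisol in 1990

Marisol in 1990: (7.5 + 3.0) / 18.9 × 100 = 10.5 / 18.9 × 100 = 55.6
Marisol in 2005: (11.6 + 5.9) / 39.6 × 100 = 17.5 / 39.6 × 100 = 44.2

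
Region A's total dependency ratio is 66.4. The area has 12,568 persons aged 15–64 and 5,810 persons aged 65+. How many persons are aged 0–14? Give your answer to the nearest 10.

Total dependency ratio = (youth + elderly) / working-age × 100
66.4 = (Y + 5,810) / 12,568 × 100
⇒ 2,540

Aged 0–14: 2,540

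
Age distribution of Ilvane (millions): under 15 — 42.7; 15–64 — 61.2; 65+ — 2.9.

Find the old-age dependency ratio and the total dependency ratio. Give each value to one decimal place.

Old-age dependency ratio = 2.9 / 61.2 × 100 = 4.7
Total dependency ratio = (42.7 + 2.9) / 61.2 × 100 = 45.6 / 61.2 × 100 = 74.5

Old-age dependency ratio: 4.7
Total dependency ratio: 74.5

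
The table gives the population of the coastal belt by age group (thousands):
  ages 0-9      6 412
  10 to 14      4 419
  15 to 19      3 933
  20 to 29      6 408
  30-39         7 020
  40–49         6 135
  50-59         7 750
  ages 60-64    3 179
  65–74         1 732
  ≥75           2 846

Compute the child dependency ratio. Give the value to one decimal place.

Youth dependency ratio: 31.5

0–14: 6 412 + 4 419 = 10 831
15–64: 3 933 + 6 408 + 7 020 + 6 135 + 7 750 + 3 179 = 34 425
65+: 1 732 + 2 846 = 4 578
Youth dependency ratio = 10 831 / 34 425 × 100 = 31.5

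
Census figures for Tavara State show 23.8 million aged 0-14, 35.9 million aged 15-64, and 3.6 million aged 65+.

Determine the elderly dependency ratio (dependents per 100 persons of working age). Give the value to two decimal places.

Old-age dependency ratio: 10.03

Old-age dependency ratio = 3.6 / 35.9 × 100 = 10.03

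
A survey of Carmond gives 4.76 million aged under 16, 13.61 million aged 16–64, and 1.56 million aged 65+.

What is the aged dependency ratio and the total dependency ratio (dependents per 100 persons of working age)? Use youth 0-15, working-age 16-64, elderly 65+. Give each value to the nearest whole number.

Old-age dependency ratio: 11
Total dependency ratio: 46

Old-age dependency ratio = 1.56 / 13.61 × 100 = 11
Total dependency ratio = (4.76 + 1.56) / 13.61 × 100 = 6.32 / 13.61 × 100 = 46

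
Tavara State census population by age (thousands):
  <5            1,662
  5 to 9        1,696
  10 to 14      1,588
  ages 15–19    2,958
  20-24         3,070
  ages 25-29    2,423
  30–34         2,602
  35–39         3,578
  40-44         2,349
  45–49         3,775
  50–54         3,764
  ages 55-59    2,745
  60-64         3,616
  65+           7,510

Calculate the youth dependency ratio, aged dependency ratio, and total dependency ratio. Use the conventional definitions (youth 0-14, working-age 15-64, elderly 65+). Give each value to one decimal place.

Youth dependency ratio: 16.0
Old-age dependency ratio: 24.3
Total dependency ratio: 40.3

0–14: 1,662 + 1,696 + 1,588 = 4,946
15–64: 2,958 + 3,070 + 2,423 + 2,602 + 3,578 + 2,349 + 3,775 + 3,764 + 2,745 + 3,616 = 30,880
65+: 7,510
Youth dependency ratio = 4,946 / 30,880 × 100 = 16.0
Old-age dependency ratio = 7,510 / 30,880 × 100 = 24.3
Total dependency ratio = (4,946 + 7,510) / 30,880 × 100 = 12,456 / 30,880 × 100 = 40.3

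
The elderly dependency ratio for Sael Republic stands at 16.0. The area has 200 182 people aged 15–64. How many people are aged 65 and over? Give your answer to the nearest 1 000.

Aged 65 and over: 32 000

Old-age dependency ratio = elderly / working-age × 100
16.0 = E / 200 182 × 100
⇒ 32 000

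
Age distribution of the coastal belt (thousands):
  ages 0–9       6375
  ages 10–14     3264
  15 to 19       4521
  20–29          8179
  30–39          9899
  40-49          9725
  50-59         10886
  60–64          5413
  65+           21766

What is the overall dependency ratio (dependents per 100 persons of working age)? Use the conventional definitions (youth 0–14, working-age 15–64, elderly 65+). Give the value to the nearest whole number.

Total dependency ratio: 65

0–14: 6375 + 3264 = 9639
15–64: 4521 + 8179 + 9899 + 9725 + 10886 + 5413 = 48623
65+: 21766
Total dependency ratio = (9639 + 21766) / 48623 × 100 = 31405 / 48623 × 100 = 65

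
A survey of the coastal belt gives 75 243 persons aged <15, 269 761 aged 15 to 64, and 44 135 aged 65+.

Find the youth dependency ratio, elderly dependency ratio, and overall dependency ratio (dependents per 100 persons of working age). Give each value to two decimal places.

Youth dependency ratio = 75 243 / 269 761 × 100 = 27.89
Old-age dependency ratio = 44 135 / 269 761 × 100 = 16.36
Total dependency ratio = (75 243 + 44 135) / 269 761 × 100 = 119 378 / 269 761 × 100 = 44.25

Youth dependency ratio: 27.89
Old-age dependency ratio: 16.36
Total dependency ratio: 44.25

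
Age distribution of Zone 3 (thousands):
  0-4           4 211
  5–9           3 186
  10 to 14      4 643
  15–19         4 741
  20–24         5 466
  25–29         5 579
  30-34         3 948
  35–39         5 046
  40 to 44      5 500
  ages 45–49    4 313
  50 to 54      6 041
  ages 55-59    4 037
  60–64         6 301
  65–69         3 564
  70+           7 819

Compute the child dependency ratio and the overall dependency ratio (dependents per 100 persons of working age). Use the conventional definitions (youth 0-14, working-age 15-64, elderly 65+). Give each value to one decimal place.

Youth dependency ratio: 23.6
Total dependency ratio: 46.0

0–14: 4 211 + 3 186 + 4 643 = 12 040
15–64: 4 741 + 5 466 + 5 579 + 3 948 + 5 046 + 5 500 + 4 313 + 6 041 + 4 037 + 6 301 = 50 972
65+: 3 564 + 7 819 = 11 383
Youth dependency ratio = 12 040 / 50 972 × 100 = 23.6
Total dependency ratio = (12 040 + 11 383) / 50 972 × 100 = 23 423 / 50 972 × 100 = 46.0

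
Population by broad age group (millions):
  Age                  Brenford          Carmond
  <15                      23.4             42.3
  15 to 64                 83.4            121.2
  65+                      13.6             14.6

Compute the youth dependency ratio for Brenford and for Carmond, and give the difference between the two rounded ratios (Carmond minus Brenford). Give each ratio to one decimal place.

Brenford: 28.1
Carmond: 34.9
Difference: +6.8

Brenford: 23.4 / 83.4 × 100 = 28.1
Carmond: 42.3 / 121.2 × 100 = 34.9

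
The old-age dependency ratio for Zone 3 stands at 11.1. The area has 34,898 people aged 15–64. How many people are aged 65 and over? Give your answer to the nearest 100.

Old-age dependency ratio = elderly / working-age × 100
11.1 = E / 34,898 × 100
⇒ 3,900

Aged 65 and over: 3,900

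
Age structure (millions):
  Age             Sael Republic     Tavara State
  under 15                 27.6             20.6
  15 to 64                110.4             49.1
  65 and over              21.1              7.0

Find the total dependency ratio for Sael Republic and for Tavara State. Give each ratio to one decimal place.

Sael Republic: (27.6 + 21.1) / 110.4 × 100 = 48.7 / 110.4 × 100 = 44.1
Tavara State: (20.6 + 7.0) / 49.1 × 100 = 27.6 / 49.1 × 100 = 56.2

Sael Republic: 44.1
Tavara State: 56.2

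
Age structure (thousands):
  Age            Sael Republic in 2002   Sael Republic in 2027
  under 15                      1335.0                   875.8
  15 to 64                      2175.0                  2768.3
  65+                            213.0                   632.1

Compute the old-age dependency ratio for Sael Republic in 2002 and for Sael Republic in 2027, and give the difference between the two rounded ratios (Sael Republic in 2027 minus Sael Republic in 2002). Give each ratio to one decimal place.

Sael Republic in 2002: 9.8
Sael Republic in 2027: 22.8
Difference: +13.0

Sael Republic in 2002: 213.0 / 2175.0 × 100 = 9.8
Sael Republic in 2027: 632.1 / 2768.3 × 100 = 22.8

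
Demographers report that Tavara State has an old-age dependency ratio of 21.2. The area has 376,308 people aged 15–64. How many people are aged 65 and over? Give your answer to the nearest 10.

Old-age dependency ratio = elderly / working-age × 100
21.2 = E / 376,308 × 100
⇒ 79,780

Aged 65 and over: 79,780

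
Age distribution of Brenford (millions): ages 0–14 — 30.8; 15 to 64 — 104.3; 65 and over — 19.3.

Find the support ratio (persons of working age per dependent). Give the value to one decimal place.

Support ratio = 104.3 / (30.8 + 19.3) = 104.3 / 50.1 = 2.1

Support ratio: 2.1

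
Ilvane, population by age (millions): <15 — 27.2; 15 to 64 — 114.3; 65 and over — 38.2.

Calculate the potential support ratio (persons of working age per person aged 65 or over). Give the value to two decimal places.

Potential support ratio = 114.3 / 38.2 = 2.99

Potential support ratio: 2.99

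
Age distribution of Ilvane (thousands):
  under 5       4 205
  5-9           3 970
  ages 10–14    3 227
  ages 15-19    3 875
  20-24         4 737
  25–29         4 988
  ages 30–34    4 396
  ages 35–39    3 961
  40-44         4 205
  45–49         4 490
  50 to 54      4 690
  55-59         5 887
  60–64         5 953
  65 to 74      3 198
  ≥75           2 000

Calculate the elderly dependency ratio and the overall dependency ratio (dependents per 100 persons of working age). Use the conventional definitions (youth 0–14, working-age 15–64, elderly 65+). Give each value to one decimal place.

0–14: 4 205 + 3 970 + 3 227 = 11 402
15–64: 3 875 + 4 737 + 4 988 + 4 396 + 3 961 + 4 205 + 4 490 + 4 690 + 5 887 + 5 953 = 47 182
65+: 3 198 + 2 000 = 5 198
Old-age dependency ratio = 5 198 / 47 182 × 100 = 11.0
Total dependency ratio = (11 402 + 5 198) / 47 182 × 100 = 16 600 / 47 182 × 100 = 35.2

Old-age dependency ratio: 11.0
Total dependency ratio: 35.2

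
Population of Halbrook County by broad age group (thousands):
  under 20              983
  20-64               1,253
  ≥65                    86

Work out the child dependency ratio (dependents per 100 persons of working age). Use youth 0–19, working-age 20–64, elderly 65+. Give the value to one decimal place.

Youth dependency ratio: 78.5

Youth dependency ratio = 983 / 1,253 × 100 = 78.5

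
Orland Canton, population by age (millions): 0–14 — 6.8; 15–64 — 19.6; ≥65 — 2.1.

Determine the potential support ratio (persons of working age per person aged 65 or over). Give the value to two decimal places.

Potential support ratio: 9.33

Potential support ratio = 19.6 / 2.1 = 9.33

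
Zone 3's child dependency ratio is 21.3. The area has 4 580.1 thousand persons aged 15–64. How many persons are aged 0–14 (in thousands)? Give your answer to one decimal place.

Youth dependency ratio = youth / working-age × 100
21.3 = Y / 4 580.1 × 100
⇒ 975.6

Aged 0–14: 975.6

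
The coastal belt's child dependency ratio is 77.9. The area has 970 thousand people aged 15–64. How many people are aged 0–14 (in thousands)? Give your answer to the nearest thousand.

Aged 0–14: 756

Youth dependency ratio = youth / working-age × 100
77.9 = Y / 970 × 100
⇒ 756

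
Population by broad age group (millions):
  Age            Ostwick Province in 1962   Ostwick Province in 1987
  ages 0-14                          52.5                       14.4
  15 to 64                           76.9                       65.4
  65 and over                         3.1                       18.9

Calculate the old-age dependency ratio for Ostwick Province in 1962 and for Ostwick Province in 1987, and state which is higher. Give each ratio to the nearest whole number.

Ostwick Province in 1962: 4
Ostwick Province in 1987: 29
Higher: Ostwick Province in 1987

Ostwick Province in 1962: 3.1 / 76.9 × 100 = 4
Ostwick Province in 1987: 18.9 / 65.4 × 100 = 29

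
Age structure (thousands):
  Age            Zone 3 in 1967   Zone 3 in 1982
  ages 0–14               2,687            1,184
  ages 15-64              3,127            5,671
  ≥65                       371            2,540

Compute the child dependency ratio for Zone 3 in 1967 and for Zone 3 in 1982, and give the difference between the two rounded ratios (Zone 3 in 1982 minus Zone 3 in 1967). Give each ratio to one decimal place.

Zone 3 in 1967: 2,687 / 3,127 × 100 = 85.9
Zone 3 in 1982: 1,184 / 5,671 × 100 = 20.9

Zone 3 in 1967: 85.9
Zone 3 in 1982: 20.9
Difference: -65.0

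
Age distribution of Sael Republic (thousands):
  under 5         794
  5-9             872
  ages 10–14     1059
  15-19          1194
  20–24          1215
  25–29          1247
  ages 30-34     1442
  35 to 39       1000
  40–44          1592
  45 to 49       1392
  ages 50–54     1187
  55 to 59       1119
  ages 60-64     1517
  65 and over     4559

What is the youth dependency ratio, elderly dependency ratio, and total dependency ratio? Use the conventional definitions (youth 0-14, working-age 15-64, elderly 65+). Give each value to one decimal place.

Youth dependency ratio: 21.1
Old-age dependency ratio: 35.3
Total dependency ratio: 56.4

0–14: 794 + 872 + 1059 = 2725
15–64: 1194 + 1215 + 1247 + 1442 + 1000 + 1592 + 1392 + 1187 + 1119 + 1517 = 12905
65+: 4559
Youth dependency ratio = 2725 / 12905 × 100 = 21.1
Old-age dependency ratio = 4559 / 12905 × 100 = 35.3
Total dependency ratio = (2725 + 4559) / 12905 × 100 = 7284 / 12905 × 100 = 56.4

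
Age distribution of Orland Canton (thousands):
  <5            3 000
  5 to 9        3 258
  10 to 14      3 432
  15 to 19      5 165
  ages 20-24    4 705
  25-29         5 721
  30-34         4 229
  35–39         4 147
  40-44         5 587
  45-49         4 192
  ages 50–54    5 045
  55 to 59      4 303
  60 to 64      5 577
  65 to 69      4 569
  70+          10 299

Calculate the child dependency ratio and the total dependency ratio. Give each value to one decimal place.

0–14: 3 000 + 3 258 + 3 432 = 9 690
15–64: 5 165 + 4 705 + 5 721 + 4 229 + 4 147 + 5 587 + 4 192 + 5 045 + 4 303 + 5 577 = 48 671
65+: 4 569 + 10 299 = 14 868
Youth dependency ratio = 9 690 / 48 671 × 100 = 19.9
Total dependency ratio = (9 690 + 14 868) / 48 671 × 100 = 24 558 / 48 671 × 100 = 50.5

Youth dependency ratio: 19.9
Total dependency ratio: 50.5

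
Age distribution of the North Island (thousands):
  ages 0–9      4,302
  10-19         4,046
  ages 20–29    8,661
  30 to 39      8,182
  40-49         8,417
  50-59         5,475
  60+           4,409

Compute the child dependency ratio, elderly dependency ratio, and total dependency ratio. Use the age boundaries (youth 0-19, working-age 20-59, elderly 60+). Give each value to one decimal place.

Youth dependency ratio: 27.2
Old-age dependency ratio: 14.3
Total dependency ratio: 41.5

0–19: 4,302 + 4,046 = 8,348
20–59: 8,661 + 8,182 + 8,417 + 5,475 = 30,735
60+: 4,409
Youth dependency ratio = 8,348 / 30,735 × 100 = 27.2
Old-age dependency ratio = 4,409 / 30,735 × 100 = 14.3
Total dependency ratio = (8,348 + 4,409) / 30,735 × 100 = 12,757 / 30,735 × 100 = 41.5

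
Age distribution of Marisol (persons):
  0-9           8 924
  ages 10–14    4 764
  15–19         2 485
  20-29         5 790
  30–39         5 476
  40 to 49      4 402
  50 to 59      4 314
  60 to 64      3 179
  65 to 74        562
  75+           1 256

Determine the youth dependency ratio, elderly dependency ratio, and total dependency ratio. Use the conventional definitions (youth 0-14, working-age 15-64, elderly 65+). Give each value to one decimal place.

0–14: 8 924 + 4 764 = 13 688
15–64: 2 485 + 5 790 + 5 476 + 4 402 + 4 314 + 3 179 = 25 646
65+: 562 + 1 256 = 1 818
Youth dependency ratio = 13 688 / 25 646 × 100 = 53.4
Old-age dependency ratio = 1 818 / 25 646 × 100 = 7.1
Total dependency ratio = (13 688 + 1 818) / 25 646 × 100 = 15 506 / 25 646 × 100 = 60.5

Youth dependency ratio: 53.4
Old-age dependency ratio: 7.1
Total dependency ratio: 60.5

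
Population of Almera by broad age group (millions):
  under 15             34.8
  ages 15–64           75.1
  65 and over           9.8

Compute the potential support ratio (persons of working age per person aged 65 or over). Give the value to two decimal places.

Potential support ratio: 7.66

Potential support ratio = 75.1 / 9.8 = 7.66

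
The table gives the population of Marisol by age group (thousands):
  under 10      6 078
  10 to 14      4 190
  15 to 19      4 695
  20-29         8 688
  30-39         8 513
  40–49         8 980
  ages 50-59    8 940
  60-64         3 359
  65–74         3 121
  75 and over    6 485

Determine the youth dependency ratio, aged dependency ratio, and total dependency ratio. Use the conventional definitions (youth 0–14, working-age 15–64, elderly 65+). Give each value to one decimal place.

Youth dependency ratio: 23.8
Old-age dependency ratio: 22.2
Total dependency ratio: 46.0

0–14: 6 078 + 4 190 = 10 268
15–64: 4 695 + 8 688 + 8 513 + 8 980 + 8 940 + 3 359 = 43 175
65+: 3 121 + 6 485 = 9 606
Youth dependency ratio = 10 268 / 43 175 × 100 = 23.8
Old-age dependency ratio = 9 606 / 43 175 × 100 = 22.2
Total dependency ratio = (10 268 + 9 606) / 43 175 × 100 = 19 874 / 43 175 × 100 = 46.0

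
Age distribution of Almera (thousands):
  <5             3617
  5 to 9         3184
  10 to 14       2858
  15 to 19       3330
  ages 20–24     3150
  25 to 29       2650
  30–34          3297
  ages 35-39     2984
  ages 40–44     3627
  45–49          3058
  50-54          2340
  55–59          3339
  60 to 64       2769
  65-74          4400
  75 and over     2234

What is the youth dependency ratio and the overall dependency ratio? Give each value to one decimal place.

0–14: 3617 + 3184 + 2858 = 9659
15–64: 3330 + 3150 + 2650 + 3297 + 2984 + 3627 + 3058 + 2340 + 3339 + 2769 = 30544
65+: 4400 + 2234 = 6634
Youth dependency ratio = 9659 / 30544 × 100 = 31.6
Total dependency ratio = (9659 + 6634) / 30544 × 100 = 16293 / 30544 × 100 = 53.3

Youth dependency ratio: 31.6
Total dependency ratio: 53.3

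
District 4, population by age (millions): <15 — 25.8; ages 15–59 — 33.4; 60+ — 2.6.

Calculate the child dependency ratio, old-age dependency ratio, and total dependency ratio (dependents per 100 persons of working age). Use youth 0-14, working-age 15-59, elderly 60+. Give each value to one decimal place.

Youth dependency ratio = 25.8 / 33.4 × 100 = 77.2
Old-age dependency ratio = 2.6 / 33.4 × 100 = 7.8
Total dependency ratio = (25.8 + 2.6) / 33.4 × 100 = 28.4 / 33.4 × 100 = 85.0

Youth dependency ratio: 77.2
Old-age dependency ratio: 7.8
Total dependency ratio: 85.0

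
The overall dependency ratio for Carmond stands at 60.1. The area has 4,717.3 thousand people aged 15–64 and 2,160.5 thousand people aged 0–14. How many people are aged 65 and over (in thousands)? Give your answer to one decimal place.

Aged 65 and over: 674.6

Total dependency ratio = (youth + elderly) / working-age × 100
60.1 = (2,160.5 + E) / 4,717.3 × 100
⇒ 674.6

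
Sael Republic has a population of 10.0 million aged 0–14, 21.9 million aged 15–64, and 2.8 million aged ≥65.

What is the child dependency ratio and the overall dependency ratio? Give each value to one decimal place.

Youth dependency ratio = 10.0 / 21.9 × 100 = 45.7
Total dependency ratio = (10.0 + 2.8) / 21.9 × 100 = 12.8 / 21.9 × 100 = 58.4

Youth dependency ratio: 45.7
Total dependency ratio: 58.4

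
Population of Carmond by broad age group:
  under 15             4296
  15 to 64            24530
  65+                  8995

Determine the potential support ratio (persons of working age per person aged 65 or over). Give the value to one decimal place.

Potential support ratio = 24530 / 8995 = 2.7

Potential support ratio: 2.7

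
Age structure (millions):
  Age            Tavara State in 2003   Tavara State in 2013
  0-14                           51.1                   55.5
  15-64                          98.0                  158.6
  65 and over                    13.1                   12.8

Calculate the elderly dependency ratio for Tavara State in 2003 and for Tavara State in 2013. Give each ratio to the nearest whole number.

Tavara State in 2003: 13
Tavara State in 2013: 8

Tavara State in 2003: 13.1 / 98.0 × 100 = 13
Tavara State in 2013: 12.8 / 158.6 × 100 = 8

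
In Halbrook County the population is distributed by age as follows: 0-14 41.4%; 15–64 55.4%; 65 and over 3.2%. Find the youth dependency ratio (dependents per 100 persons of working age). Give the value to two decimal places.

Youth dependency ratio: 74.73

Youth dependency ratio = 41.4 / 55.4 × 100 = 74.73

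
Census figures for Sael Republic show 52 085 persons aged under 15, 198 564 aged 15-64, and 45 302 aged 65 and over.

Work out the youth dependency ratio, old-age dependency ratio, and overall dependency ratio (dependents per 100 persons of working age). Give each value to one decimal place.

Youth dependency ratio = 52 085 / 198 564 × 100 = 26.2
Old-age dependency ratio = 45 302 / 198 564 × 100 = 22.8
Total dependency ratio = (52 085 + 45 302) / 198 564 × 100 = 97 387 / 198 564 × 100 = 49.0

Youth dependency ratio: 26.2
Old-age dependency ratio: 22.8
Total dependency ratio: 49.0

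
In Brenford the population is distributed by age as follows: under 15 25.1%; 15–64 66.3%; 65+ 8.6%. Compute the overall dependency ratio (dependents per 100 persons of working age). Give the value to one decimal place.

Total dependency ratio: 50.8

Total dependency ratio = (25.1 + 8.6) / 66.3 × 100 = 33.7 / 66.3 × 100 = 50.8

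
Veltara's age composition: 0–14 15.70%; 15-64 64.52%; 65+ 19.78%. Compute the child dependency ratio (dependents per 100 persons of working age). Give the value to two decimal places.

Youth dependency ratio: 24.33

Youth dependency ratio = 15.70 / 64.52 × 100 = 24.33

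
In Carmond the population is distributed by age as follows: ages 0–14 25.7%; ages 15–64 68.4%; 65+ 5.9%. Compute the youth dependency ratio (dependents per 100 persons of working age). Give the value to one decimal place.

Youth dependency ratio = 25.7 / 68.4 × 100 = 37.6

Youth dependency ratio: 37.6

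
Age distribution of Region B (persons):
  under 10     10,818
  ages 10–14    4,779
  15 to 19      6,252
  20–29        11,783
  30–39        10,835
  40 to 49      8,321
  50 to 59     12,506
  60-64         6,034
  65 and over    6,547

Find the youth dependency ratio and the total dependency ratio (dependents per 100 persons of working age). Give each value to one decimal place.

0–14: 10,818 + 4,779 = 15,597
15–64: 6,252 + 11,783 + 10,835 + 8,321 + 12,506 + 6,034 = 55,731
65+: 6,547
Youth dependency ratio = 15,597 / 55,731 × 100 = 28.0
Total dependency ratio = (15,597 + 6,547) / 55,731 × 100 = 22,144 / 55,731 × 100 = 39.7

Youth dependency ratio: 28.0
Total dependency ratio: 39.7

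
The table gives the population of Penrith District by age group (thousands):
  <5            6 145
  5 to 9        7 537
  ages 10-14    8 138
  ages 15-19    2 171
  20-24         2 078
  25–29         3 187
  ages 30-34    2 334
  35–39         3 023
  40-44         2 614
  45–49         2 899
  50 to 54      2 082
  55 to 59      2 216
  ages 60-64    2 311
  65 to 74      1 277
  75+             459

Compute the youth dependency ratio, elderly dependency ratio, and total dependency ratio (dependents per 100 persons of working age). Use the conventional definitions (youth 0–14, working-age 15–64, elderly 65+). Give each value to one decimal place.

Youth dependency ratio: 87.6
Old-age dependency ratio: 7.0
Total dependency ratio: 94.5

0–14: 6 145 + 7 537 + 8 138 = 21 820
15–64: 2 171 + 2 078 + 3 187 + 2 334 + 3 023 + 2 614 + 2 899 + 2 082 + 2 216 + 2 311 = 24 915
65+: 1 277 + 459 = 1 736
Youth dependency ratio = 21 820 / 24 915 × 100 = 87.6
Old-age dependency ratio = 1 736 / 24 915 × 100 = 7.0
Total dependency ratio = (21 820 + 1 736) / 24 915 × 100 = 23 556 / 24 915 × 100 = 94.5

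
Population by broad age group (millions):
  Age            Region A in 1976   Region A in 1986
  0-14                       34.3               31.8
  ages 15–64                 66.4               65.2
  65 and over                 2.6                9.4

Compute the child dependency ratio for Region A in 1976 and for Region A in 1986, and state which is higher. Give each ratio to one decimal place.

Region A in 1976: 51.7
Region A in 1986: 48.8
Higher: Region A in 1976

Region A in 1976: 34.3 / 66.4 × 100 = 51.7
Region A in 1986: 31.8 / 65.2 × 100 = 48.8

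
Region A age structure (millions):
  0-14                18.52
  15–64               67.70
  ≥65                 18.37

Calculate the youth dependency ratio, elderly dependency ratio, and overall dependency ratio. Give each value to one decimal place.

Youth dependency ratio: 27.4
Old-age dependency ratio: 27.1
Total dependency ratio: 54.5

Youth dependency ratio = 18.52 / 67.70 × 100 = 27.4
Old-age dependency ratio = 18.37 / 67.70 × 100 = 27.1
Total dependency ratio = (18.52 + 18.37) / 67.70 × 100 = 36.89 / 67.70 × 100 = 54.5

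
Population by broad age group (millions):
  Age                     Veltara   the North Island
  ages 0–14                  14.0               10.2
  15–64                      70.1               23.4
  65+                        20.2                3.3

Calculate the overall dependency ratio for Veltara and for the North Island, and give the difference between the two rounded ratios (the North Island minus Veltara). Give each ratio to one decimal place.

Veltara: (14.0 + 20.2) / 70.1 × 100 = 34.2 / 70.1 × 100 = 48.8
the North Island: (10.2 + 3.3) / 23.4 × 100 = 13.5 / 23.4 × 100 = 57.7

Veltara: 48.8
the North Island: 57.7
Difference: +8.9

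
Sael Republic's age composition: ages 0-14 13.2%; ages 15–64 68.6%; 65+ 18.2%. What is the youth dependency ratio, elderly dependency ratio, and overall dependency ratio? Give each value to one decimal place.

Youth dependency ratio: 19.2
Old-age dependency ratio: 26.5
Total dependency ratio: 45.8

Youth dependency ratio = 13.2 / 68.6 × 100 = 19.2
Old-age dependency ratio = 18.2 / 68.6 × 100 = 26.5
Total dependency ratio = (13.2 + 18.2) / 68.6 × 100 = 31.4 / 68.6 × 100 = 45.8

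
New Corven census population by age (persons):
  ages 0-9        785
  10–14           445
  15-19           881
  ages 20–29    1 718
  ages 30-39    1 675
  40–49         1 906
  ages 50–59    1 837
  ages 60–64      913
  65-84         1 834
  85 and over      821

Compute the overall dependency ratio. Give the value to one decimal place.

0–14: 785 + 445 = 1 230
15–64: 881 + 1 718 + 1 675 + 1 906 + 1 837 + 913 = 8 930
65+: 1 834 + 821 = 2 655
Total dependency ratio = (1 230 + 2 655) / 8 930 × 100 = 3 885 / 8 930 × 100 = 43.5

Total dependency ratio: 43.5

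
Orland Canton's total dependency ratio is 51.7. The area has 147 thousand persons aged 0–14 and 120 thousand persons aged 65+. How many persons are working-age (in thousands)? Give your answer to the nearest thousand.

Total dependency ratio = (youth + elderly) / working-age × 100
51.7 = (147 + 120) / W × 100
⇒ 516

Working-age: 516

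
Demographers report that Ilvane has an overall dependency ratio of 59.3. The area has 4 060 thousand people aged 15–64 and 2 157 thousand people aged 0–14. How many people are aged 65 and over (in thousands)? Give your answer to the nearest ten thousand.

Total dependency ratio = (youth + elderly) / working-age × 100
59.3 = (2 157 + E) / 4 060 × 100
⇒ 250

Aged 65 and over: 250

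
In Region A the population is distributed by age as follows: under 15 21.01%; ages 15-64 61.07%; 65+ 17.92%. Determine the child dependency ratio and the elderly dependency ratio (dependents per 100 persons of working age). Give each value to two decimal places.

Youth dependency ratio: 34.40
Old-age dependency ratio: 29.34

Youth dependency ratio = 21.01 / 61.07 × 100 = 34.40
Old-age dependency ratio = 17.92 / 61.07 × 100 = 29.34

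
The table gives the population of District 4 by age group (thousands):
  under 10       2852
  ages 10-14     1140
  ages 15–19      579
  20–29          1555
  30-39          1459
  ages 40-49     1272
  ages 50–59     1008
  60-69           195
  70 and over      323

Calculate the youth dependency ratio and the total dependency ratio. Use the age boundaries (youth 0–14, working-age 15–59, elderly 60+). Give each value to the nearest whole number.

0–14: 2852 + 1140 = 3992
15–59: 579 + 1555 + 1459 + 1272 + 1008 = 5873
60+: 195 + 323 = 518
Youth dependency ratio = 3992 / 5873 × 100 = 68
Total dependency ratio = (3992 + 518) / 5873 × 100 = 4510 / 5873 × 100 = 77

Youth dependency ratio: 68
Total dependency ratio: 77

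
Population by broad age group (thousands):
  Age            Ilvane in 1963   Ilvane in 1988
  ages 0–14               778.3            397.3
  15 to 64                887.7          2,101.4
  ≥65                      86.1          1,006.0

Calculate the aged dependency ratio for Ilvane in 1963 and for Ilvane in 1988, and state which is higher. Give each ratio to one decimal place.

Ilvane in 1963: 86.1 / 887.7 × 100 = 9.7
Ilvane in 1988: 1,006.0 / 2,101.4 × 100 = 47.9

Ilvane in 1963: 9.7
Ilvane in 1988: 47.9
Higher: Ilvane in 1988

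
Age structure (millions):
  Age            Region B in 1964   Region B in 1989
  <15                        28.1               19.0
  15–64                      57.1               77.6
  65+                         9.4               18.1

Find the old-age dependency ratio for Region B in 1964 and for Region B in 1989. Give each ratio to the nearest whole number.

Region B in 1964: 9.4 / 57.1 × 100 = 16
Region B in 1989: 18.1 / 77.6 × 100 = 23

Region B in 1964: 16
Region B in 1989: 23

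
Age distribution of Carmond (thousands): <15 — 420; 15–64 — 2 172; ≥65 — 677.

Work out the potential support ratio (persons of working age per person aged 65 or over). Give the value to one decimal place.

Potential support ratio = 2 172 / 677 = 3.2

Potential support ratio: 3.2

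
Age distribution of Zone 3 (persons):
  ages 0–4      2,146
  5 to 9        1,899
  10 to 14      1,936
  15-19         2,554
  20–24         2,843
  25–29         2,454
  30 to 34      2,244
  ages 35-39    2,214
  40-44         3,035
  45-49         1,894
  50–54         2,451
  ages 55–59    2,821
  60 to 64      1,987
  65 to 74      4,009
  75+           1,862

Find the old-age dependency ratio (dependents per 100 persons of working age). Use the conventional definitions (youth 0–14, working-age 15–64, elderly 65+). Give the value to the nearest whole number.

0–14: 2,146 + 1,899 + 1,936 = 5,981
15–64: 2,554 + 2,843 + 2,454 + 2,244 + 2,214 + 3,035 + 1,894 + 2,451 + 2,821 + 1,987 = 24,497
65+: 4,009 + 1,862 = 5,871
Old-age dependency ratio = 5,871 / 24,497 × 100 = 24

Old-age dependency ratio: 24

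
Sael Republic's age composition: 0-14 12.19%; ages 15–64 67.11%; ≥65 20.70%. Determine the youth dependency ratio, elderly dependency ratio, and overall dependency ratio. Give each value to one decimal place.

Youth dependency ratio: 18.2
Old-age dependency ratio: 30.8
Total dependency ratio: 49.0

Youth dependency ratio = 12.19 / 67.11 × 100 = 18.2
Old-age dependency ratio = 20.70 / 67.11 × 100 = 30.8
Total dependency ratio = (12.19 + 20.70) / 67.11 × 100 = 32.89 / 67.11 × 100 = 49.0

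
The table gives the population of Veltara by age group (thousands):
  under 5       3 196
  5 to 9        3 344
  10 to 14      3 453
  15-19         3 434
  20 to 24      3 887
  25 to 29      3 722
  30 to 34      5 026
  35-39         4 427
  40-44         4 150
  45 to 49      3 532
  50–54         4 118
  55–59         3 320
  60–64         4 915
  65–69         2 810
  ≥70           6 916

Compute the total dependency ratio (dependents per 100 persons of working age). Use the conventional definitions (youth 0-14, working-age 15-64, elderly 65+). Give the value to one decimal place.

0–14: 3 196 + 3 344 + 3 453 = 9 993
15–64: 3 434 + 3 887 + 3 722 + 5 026 + 4 427 + 4 150 + 3 532 + 4 118 + 3 320 + 4 915 = 40 531
65+: 2 810 + 6 916 = 9 726
Total dependency ratio = (9 993 + 9 726) / 40 531 × 100 = 19 719 / 40 531 × 100 = 48.7

Total dependency ratio: 48.7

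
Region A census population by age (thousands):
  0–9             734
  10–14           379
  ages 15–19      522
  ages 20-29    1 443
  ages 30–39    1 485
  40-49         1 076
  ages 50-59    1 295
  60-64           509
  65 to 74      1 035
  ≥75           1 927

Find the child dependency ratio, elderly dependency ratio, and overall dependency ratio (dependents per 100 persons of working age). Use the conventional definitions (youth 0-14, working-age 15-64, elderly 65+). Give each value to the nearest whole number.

Youth dependency ratio: 18
Old-age dependency ratio: 47
Total dependency ratio: 64

0–14: 734 + 379 = 1 113
15–64: 522 + 1 443 + 1 485 + 1 076 + 1 295 + 509 = 6 330
65+: 1 035 + 1 927 = 2 962
Youth dependency ratio = 1 113 / 6 330 × 100 = 18
Old-age dependency ratio = 2 962 / 6 330 × 100 = 47
Total dependency ratio = (1 113 + 2 962) / 6 330 × 100 = 4 075 / 6 330 × 100 = 64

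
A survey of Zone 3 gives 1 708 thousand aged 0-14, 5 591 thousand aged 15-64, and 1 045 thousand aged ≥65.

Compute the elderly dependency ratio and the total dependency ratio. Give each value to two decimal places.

Old-age dependency ratio: 18.69
Total dependency ratio: 49.24

Old-age dependency ratio = 1 045 / 5 591 × 100 = 18.69
Total dependency ratio = (1 708 + 1 045) / 5 591 × 100 = 2 753 / 5 591 × 100 = 49.24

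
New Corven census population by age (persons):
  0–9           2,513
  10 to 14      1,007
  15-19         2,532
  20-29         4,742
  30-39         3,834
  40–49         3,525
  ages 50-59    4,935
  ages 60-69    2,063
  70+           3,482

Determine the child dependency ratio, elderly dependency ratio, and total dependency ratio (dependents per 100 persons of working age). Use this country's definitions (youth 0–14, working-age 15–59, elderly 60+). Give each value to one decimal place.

0–14: 2,513 + 1,007 = 3,520
15–59: 2,532 + 4,742 + 3,834 + 3,525 + 4,935 = 19,568
60+: 2,063 + 3,482 = 5,545
Youth dependency ratio = 3,520 / 19,568 × 100 = 18.0
Old-age dependency ratio = 5,545 / 19,568 × 100 = 28.3
Total dependency ratio = (3,520 + 5,545) / 19,568 × 100 = 9,065 / 19,568 × 100 = 46.3

Youth dependency ratio: 18.0
Old-age dependency ratio: 28.3
Total dependency ratio: 46.3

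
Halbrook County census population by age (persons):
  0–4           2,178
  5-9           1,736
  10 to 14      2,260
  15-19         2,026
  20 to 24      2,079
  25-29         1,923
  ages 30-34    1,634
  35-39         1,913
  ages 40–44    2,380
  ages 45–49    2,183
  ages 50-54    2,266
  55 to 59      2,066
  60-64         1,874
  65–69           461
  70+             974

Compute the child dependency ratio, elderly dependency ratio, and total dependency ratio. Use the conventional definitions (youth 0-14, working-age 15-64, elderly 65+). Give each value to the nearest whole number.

Youth dependency ratio: 30
Old-age dependency ratio: 7
Total dependency ratio: 37

0–14: 2,178 + 1,736 + 2,260 = 6,174
15–64: 2,026 + 2,079 + 1,923 + 1,634 + 1,913 + 2,380 + 2,183 + 2,266 + 2,066 + 1,874 = 20,344
65+: 461 + 974 = 1,435
Youth dependency ratio = 6,174 / 20,344 × 100 = 30
Old-age dependency ratio = 1,435 / 20,344 × 100 = 7
Total dependency ratio = (6,174 + 1,435) / 20,344 × 100 = 7,609 / 20,344 × 100 = 37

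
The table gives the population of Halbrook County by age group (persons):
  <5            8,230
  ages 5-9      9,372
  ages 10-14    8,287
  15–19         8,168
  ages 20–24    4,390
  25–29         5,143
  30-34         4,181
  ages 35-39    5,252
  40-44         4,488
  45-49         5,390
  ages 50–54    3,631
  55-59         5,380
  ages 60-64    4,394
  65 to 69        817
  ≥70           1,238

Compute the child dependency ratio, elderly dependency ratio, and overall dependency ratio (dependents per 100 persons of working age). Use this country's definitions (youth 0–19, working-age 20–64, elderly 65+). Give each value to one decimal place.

0–19: 8,230 + 9,372 + 8,287 + 8,168 = 34,057
20–64: 4,390 + 5,143 + 4,181 + 5,252 + 4,488 + 5,390 + 3,631 + 5,380 + 4,394 = 42,249
65+: 817 + 1,238 = 2,055
Youth dependency ratio = 34,057 / 42,249 × 100 = 80.6
Old-age dependency ratio = 2,055 / 42,249 × 100 = 4.9
Total dependency ratio = (34,057 + 2,055) / 42,249 × 100 = 36,112 / 42,249 × 100 = 85.5

Youth dependency ratio: 80.6
Old-age dependency ratio: 4.9
Total dependency ratio: 85.5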